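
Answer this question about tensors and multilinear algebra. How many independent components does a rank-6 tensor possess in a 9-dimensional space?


The number of components of a rank-r tensor in d dimensions is d^r.
Here d = 9 and r = 6.
9^6 = 531441

531441


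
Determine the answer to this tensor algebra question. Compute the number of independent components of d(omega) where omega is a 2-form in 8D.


The exterior derivative of a p-form is a (p+1)-form.
Its number of independent components is C(n, p+1).
n = 8, p+1 = 3
C(8, 3) = 56

56


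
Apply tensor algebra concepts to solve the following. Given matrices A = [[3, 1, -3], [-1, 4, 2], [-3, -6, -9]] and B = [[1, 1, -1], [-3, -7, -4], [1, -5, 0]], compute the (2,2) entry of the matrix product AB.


(AB)_{ij} = sum_k A_{ik} B_{kj}.
For i=2, j=2:
A_{21} * B_{12} = -1 * 1 = -1
A_{22} * B_{22} = 4 * -7 = -28
A_{23} * B_{32} = 2 * -5 = -10
Sum = -1 + -28 + -10 = -39

-39


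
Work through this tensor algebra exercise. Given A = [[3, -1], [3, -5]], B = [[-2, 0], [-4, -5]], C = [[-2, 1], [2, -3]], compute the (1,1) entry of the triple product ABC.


(ABC)_{11} = sum_m (AB)_{1m} C_{m1}. First compute row 1 of AB.
(AB)_{11} = 3*-2 + -1*-4 = -2
(AB)_{12} = 3*0 + -1*-5 = 5
Now contract with column 1 of C:
(AB)_{11} * C_{11} = -2 * -2 = 4
(AB)_{12} * C_{21} = 5 * 2 = 10
(ABC)_{11} = 4 + 10 = 14

14


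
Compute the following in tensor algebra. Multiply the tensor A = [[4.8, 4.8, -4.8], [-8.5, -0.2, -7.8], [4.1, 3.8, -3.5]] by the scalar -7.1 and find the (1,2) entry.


Scalar multiplication: (cA)_{ij} = c * A_{ij}.
c = -7.1
A_{12} = 4.8
(cA)_{12} = -7.1 * 4.8 = -34.08

-34.08


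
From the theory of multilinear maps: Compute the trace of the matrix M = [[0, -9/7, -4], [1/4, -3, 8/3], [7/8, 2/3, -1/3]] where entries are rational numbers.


The trace is the sum of diagonal entries.
Diagonal: M[1,1] = 0, M[2,2] = -3, M[3,3] = -1/3
Tr(M) = 0 + -3 + -1/3
Computing step by step:
After adding M[1,1]: 0
After adding M[2,2]: -3
After adding M[3,3]: -10/3
Tr(M) = -10/3

-10/3


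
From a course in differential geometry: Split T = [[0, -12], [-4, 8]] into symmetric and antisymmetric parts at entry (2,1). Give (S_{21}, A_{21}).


T_{21} = -4
T_{12} = -12
S_{21} = (-4 + -12)/2 = -16/2 = -8
A_{21} = (-4 - -12)/2 = 8/2 = 4
Check: S + A = -8 + 4 = -4 = T_{21}.

(-8, 4)


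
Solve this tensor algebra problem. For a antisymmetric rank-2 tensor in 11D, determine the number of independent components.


A antisymmetric rank-2 tensor in d dimensions has d(d-1)/2 independent components.
d = 11
d(d-1)/2 = 11 * 10 / 2 = 110 / 2 = 55

55


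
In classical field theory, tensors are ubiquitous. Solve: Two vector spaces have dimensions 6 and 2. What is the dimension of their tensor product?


The dimension of a tensor product is the product of dimensions.
dim(V) = 6, dim(W) = 2
dim(V (x) W) = 6 * 2 = 12

12


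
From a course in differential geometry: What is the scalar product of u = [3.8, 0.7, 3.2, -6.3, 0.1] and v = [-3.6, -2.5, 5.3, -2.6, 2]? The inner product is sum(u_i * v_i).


The inner product u . v = sum of u_i * v_i.
Term-by-term: 3.8 * -3.6, 0.7 * -2.5, 3.2 * 5.3, -6.3 * -2.6, 0.1 * 2
Products: -13.68, -1.75, 16.96, 16.38, 0.2
Sum = -13.68 + -1.75 + 16.96 + 16.38 + 0.2 = 18.11

18.11


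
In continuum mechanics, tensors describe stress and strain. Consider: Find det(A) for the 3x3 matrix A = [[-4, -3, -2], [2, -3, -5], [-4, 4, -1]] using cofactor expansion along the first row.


Expanding along the first row, det(A) = a11*M_11 - a12*M_12 + a13*M_13, where M_1j is the (1,j) minor.
Minor M_11 = -3*-1 - -5*4 = 23
Minor M_12 = 2*-1 - -5*-4 = -22
Minor M_13 = 2*4 - -3*-4 = -4
det = -4*(23) - -3*(-22) + -2*(-4)
    = -92 - 66 + 8
    = -150

-150


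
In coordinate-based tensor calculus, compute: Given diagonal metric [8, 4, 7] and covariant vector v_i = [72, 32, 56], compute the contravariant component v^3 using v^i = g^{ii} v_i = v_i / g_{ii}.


To raise an index with a diagonal metric: v^i = v_i / g_{ii}.
For index 3: v_3 = 56, g_{33} = 7
v^3 = 56 / 7 = 8

8


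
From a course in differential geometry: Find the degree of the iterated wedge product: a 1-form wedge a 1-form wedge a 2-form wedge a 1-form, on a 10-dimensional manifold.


The degree of a wedge product is the sum of the degrees of the individual forms.
Degrees: 1, 1, 2, 1
Total degree = 1 + 1 + 2 + 1 = 5

5


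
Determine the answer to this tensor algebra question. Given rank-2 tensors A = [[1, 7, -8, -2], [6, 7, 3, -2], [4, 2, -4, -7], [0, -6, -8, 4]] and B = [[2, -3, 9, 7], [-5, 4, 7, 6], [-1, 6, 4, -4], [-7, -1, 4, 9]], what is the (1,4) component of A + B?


Tensor addition is component-wise: (A + B)_{ij} = A_{ij} + B_{ij}.
A_{14} = -2
B_{14} = 7
(A + B)_{14} = -2 + 7 = 5

5


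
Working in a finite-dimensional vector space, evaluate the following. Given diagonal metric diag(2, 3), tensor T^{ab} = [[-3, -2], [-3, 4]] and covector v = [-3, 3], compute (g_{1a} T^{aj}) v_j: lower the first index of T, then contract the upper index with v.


Step 1: lower the first index. For a diagonal metric, g_{ia} T^{aj} = g_{ii} T^{ij} (no sum on i).
g_{11} = 2
S_1{}^1 = 2 * T^{11} = 2 * -3 = -6
S_1{}^2 = 2 * T^{12} = 2 * -2 = -4
Step 2: contract S_1{}^j with v_j.
S_1{}^1 * v_1 = -6 * -3 = 18
S_1{}^2 * v_2 = -4 * 3 = -12
Result = 18 + -12 = 6

6


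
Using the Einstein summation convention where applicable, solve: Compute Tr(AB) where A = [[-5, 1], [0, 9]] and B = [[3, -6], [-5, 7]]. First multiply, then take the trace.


Tr(AB) = sum_i (AB)_{ii} where (AB)_{ii} = sum_k A_{ik} B_{ki}.
(AB)_{11} = -5*3 + 1*-5 = -20
(AB)_{22} = 0*-6 + 9*7 = 63
Tr(AB) = -20 + 63 = 43

43


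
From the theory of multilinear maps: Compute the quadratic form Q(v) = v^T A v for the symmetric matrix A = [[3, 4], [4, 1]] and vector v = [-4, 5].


First compute Av:
(Av)_1 = 3*-4 + 4*5 = 8
(Av)_2 = 4*-4 + 1*5 = -11
Av = [8, -11]
Then v^T (Av) = -4*8 + 5*-11
= -32 + -55 = -87

-87


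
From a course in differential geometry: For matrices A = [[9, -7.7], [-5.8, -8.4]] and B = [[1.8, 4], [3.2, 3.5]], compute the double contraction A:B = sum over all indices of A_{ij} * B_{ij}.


A:B = sum over all i,j of A_{ij} * B_{ij}.
Row 1: 9*1.8=16.2, -7.7*4=-30.8 => row sum = -14.6
Row 2: -5.8*3.2=-18.56, -8.4*3.5=-29.4 => row sum = -47.96
Total = -14.6 + -47.96 = -62.56

-62.56


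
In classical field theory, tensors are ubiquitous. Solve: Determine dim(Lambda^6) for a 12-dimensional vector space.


The dimension of the space of p-forms on an n-dimensional space is C(n, p).
n = 12, p = 6
C(12, 6) = 12! / (6! * 6!) = 924

924


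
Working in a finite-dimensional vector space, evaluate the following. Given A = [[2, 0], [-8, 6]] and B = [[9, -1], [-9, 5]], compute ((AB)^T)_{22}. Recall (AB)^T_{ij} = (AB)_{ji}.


(AB)^T_{ij} = (AB)_{ji} = sum_k A_{jk} B_{ki}.
For i=2, j=2 we need (AB)_{22}:
A_{21} * B_{12} = -8 * -1 = 8
A_{22} * B_{22} = 6 * 5 = 30
Sum = 8 + 30 = 38

38


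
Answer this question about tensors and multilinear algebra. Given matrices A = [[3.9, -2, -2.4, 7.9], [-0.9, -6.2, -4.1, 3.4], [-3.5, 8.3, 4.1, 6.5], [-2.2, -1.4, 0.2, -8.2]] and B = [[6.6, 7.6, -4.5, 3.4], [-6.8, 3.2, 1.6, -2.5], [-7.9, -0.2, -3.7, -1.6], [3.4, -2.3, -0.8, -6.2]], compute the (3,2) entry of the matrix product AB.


(AB)_{ij} = sum_k A_{ik} B_{kj}.
For i=3, j=2:
A_{31} * B_{12} = -3.5 * 7.6 = -26.6
A_{32} * B_{22} = 8.3 * 3.2 = 26.56
A_{33} * B_{32} = 4.1 * -0.2 = -0.82
A_{34} * B_{42} = 6.5 * -2.3 = -14.95
Sum = -26.6 + 26.56 + -0.82 + -14.95 = -15.81

-15.81


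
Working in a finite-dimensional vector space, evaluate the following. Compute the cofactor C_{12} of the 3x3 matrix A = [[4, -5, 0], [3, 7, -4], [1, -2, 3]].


To find cofactor C_{12}, delete row 1 and column 2.
The resulting 2x2 submatrix is: [[3, -4], [1, 3]]
Minor M_{12} = 3*3 - -4*1
  = 9 - -4 = 13
Sign = (-1)^(1+2) = (-1)^3 = -1
Cofactor C_{12} = -1 * 13 = -13

-13


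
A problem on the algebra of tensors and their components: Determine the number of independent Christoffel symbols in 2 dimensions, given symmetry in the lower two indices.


Christoffel symbols Gamma^k_{ij} are symmetric in i,j, so there are d * d(d+1)/2 independent symbols.
d = 2
d(d+1)/2 = 2 * 3 / 2 = 3
Total = 2 * 3 = 6

6


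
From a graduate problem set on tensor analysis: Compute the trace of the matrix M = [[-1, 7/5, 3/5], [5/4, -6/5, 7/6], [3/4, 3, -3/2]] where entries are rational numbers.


The trace is the sum of diagonal entries.
Diagonal: M[1,1] = -1, M[2,2] = -6/5, M[3,3] = -3/2
Tr(M) = -1 + -6/5 + -3/2
Computing step by step:
After adding M[1,1]: -1
After adding M[2,2]: -11/5
After adding M[3,3]: -37/10
Tr(M) = -37/10

-37/10


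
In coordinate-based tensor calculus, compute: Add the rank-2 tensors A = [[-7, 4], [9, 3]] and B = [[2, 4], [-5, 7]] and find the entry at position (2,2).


Tensor addition is component-wise: (A + B)_{ij} = A_{ij} + B_{ij}.
A_{22} = 3
B_{22} = 7
(A + B)_{22} = 3 + 7 = 10

10


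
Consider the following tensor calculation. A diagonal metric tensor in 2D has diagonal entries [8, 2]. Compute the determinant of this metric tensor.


For a diagonal metric, the determinant is the product of diagonal entries.
Diagonal entries: 8, 2
det(g) = 8 * 2 = 16

16


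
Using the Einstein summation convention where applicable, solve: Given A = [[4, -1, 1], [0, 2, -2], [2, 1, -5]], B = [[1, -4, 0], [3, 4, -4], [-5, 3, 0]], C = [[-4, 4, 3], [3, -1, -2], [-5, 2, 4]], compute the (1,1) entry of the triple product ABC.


(ABC)_{11} = sum_m (AB)_{1m} C_{m1}. First compute row 1 of AB.
(AB)_{11} = 4*1 + -1*3 + 1*-5 = -4
(AB)_{12} = 4*-4 + -1*4 + 1*3 = -17
(AB)_{13} = 4*0 + -1*-4 + 1*0 = 4
Now contract with column 1 of C:
(AB)_{11} * C_{11} = -4 * -4 = 16
(AB)_{12} * C_{21} = -17 * 3 = -51
(AB)_{13} * C_{31} = 4 * -5 = -20
(ABC)_{11} = 16 + -51 + -20 = -55

-55


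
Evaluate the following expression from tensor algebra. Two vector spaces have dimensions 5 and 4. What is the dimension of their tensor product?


The dimension of a tensor product is the product of dimensions.
dim(V) = 5, dim(W) = 4
dim(V (x) W) = 5 * 4 = 20

20


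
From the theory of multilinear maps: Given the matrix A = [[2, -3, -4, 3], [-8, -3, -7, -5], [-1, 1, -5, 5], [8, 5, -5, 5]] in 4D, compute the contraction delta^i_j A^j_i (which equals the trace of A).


The contraction (trace) of a rank-2 tensor is the sum of its diagonal elements.
Diagonal entries: A[1,1] = 2, A[2,2] = -3, A[3,3] = -5, A[4,4] = 5
Tr(A) = 2 + -3 + -5 + 5 = -1

-1


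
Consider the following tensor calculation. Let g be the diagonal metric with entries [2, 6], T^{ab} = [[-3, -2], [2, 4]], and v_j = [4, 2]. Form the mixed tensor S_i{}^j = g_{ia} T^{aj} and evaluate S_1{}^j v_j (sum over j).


Step 1: lower the first index. For a diagonal metric, g_{ia} T^{aj} = g_{ii} T^{ij} (no sum on i).
g_{11} = 2
S_1{}^1 = 2 * T^{11} = 2 * -3 = -6
S_1{}^2 = 2 * T^{12} = 2 * -2 = -4
Step 2: contract S_1{}^j with v_j.
S_1{}^1 * v_1 = -6 * 4 = -24
S_1{}^2 * v_2 = -4 * 2 = -8
Result = -24 + -8 = -32

-32


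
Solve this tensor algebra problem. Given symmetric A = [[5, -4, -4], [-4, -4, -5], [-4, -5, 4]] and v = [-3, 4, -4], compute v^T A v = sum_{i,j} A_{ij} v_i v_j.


First compute Av:
(Av)_1 = 5*-3 + -4*4 + -4*-4 = -15
(Av)_2 = -4*-3 + -4*4 + -5*-4 = 16
(Av)_3 = -4*-3 + -5*4 + 4*-4 = -24
Av = [-15, 16, -24]
Then v^T (Av) = -3*-15 + 4*16 + -4*-24
= 45 + 64 + 96 = 205

205


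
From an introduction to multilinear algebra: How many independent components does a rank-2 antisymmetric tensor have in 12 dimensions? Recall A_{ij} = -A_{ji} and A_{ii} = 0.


An antisymmetric rank-2 tensor satisfies A_{ij} = -A_{ji}, so diagonal entries are zero.
The independent components are the upper-triangular entries: C(n, 2) = n(n-1)/2.
n = 12
C(12, 2) = 12 * 11 / 2 = 132 / 2 = 66

66


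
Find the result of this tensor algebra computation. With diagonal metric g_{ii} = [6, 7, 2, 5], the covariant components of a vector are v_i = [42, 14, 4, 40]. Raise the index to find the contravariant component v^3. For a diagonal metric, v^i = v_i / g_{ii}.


To raise an index with a diagonal metric: v^i = v_i / g_{ii}.
For index 3: v_3 = 4, g_{33} = 2
v^3 = 4 / 2 = 2

2


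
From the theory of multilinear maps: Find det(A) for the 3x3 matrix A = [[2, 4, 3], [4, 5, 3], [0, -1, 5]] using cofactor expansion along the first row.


Expanding along the first row, det(A) = a11*M_11 - a12*M_12 + a13*M_13, where M_1j is the (1,j) minor.
Minor M_11 = 5*5 - 3*-1 = 28
Minor M_12 = 4*5 - 3*0 = 20
Minor M_13 = 4*-1 - 5*0 = -4
det = 2*(28) - 4*(20) + 3*(-4)
    = 56 - 80 + -12
    = -36

-36


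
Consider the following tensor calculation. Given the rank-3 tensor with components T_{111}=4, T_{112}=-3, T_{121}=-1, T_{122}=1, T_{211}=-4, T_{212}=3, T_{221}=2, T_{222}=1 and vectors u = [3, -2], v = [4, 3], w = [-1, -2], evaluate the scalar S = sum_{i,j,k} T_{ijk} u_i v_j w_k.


S = sum over i,j,k of T_{ijk} u_i v_j w_k. Expanding all 8 terms:
T_{111}*u_1*v_1*w_1 = 4*3*4*-1 = -48  (running total: -48)
T_{112}*u_1*v_1*w_2 = -3*3*4*-2 = 72  (running total: 24)
T_{121}*u_1*v_2*w_1 = -1*3*3*-1 = 9  (running total: 33)
T_{122}*u_1*v_2*w_2 = 1*3*3*-2 = -18  (running total: 15)
T_{211}*u_2*v_1*w_1 = -4*-2*4*-1 = -32  (running total: -17)
T_{212}*u_2*v_1*w_2 = 3*-2*4*-2 = 48  (running total: 31)
T_{221}*u_2*v_2*w_1 = 2*-2*3*-1 = 12  (running total: 43)
T_{222}*u_2*v_2*w_2 = 1*-2*3*-2 = 12  (running total: 55)
S = 55

55


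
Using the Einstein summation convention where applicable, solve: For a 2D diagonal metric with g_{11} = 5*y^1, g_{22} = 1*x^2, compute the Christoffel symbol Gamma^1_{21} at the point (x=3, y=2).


For a diagonal metric, Gamma^k_{ij} = (1/2) g^{kk} (dg_{ik}/dx_j + dg_{jk}/dx_i - dg_{ij}/dx_k).
The metric is diagonal, so g_{ab} = 0 for a != b.
At the given point: g_{11} = 10, g_{22} = 9
g^{11} = 1/10
dg_{21}/dx_1 = 0 (off-diagonal)
dg_{11}/dx_2 = dg_{11}/dx_2 = 5
dg_{21}/dx_1 = 0 (off-diagonal)
Numerator = 0 + 5 - 0 = 5
Gamma^1_{21} = 5 / (2 * 10) = 1/4

1/4


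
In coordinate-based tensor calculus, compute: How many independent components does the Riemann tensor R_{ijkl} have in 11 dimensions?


The Riemann tensor in d dimensions has d^2(d^2 - 1)/12 independent components.
d = 11, so d^2 = 121
d^2 - 1 = 120
d^2(d^2 - 1) = 121 * 120 = 14520
Divide by 12: 14520 / 12 = 1210

1210


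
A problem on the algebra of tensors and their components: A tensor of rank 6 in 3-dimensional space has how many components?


The number of components of a rank-r tensor in d dimensions is d^r.
Here d = 3 and r = 6.
3^6 = 729

729


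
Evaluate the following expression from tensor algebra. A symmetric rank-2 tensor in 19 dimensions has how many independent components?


A symmetric rank-2 tensor in d dimensions has d(d+1)/2 independent components.
d = 19
d(d+1)/2 = 19 * 20 / 2 = 380 / 2 = 190

190


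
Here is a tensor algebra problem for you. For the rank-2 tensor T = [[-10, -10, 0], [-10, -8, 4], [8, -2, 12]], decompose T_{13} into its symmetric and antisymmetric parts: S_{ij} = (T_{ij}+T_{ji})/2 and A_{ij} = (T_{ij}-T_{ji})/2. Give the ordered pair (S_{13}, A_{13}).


T_{13} = 0
T_{31} = 8
S_{13} = (0 + 8)/2 = 8/2 = 4
A_{13} = (0 - 8)/2 = -8/2 = -4
Check: S + A = 4 + -4 = 0 = T_{13}.

(4, -4)


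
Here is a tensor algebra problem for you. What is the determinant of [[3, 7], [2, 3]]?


For a 2x2 matrix [[a, b], [c, d]], det = a*d - b*c.
a = 3, b = 7, c = 2, d = 3
a*d = 3 * 3 = 9
b*c = 7 * 2 = 14
det = 9 - 14 = -5

-5


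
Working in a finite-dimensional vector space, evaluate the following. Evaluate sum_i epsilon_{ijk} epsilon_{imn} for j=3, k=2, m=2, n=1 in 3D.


Using the identity: epsilon_{ijk} epsilon_{imn} = delta_{jm} delta_{kn} - delta_{jn} delta_{km}.
delta_{32} = 0
delta_{21} = 0
delta_{31} = 0
delta_{22} = 1
Result = 0 * 0 - 0 * 1 = 0 - 0 = 0

0


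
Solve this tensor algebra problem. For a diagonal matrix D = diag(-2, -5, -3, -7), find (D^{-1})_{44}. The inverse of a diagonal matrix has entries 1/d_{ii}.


For a diagonal matrix, the inverse has entries (D^{-1})_{ii} = 1/d_{ii}.
The diagonal entries are: d_{11} = -2, d_{22} = -5, d_{33} = -3, d_{44} = -7
We need (D^{-1})_{44} = 1/d_{44} = 1/-7 = -1/7

-1/7


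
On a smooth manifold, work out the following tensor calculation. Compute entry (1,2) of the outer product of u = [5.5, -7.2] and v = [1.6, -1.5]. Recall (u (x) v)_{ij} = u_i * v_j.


The outer product entry T_{ij} = u_i * v_j.
We need i=1, j=2.
u_1 = 5.5, v_2 = -1.5
T_{1,2} = 5.5 * -1.5 = -8.25

-8.25


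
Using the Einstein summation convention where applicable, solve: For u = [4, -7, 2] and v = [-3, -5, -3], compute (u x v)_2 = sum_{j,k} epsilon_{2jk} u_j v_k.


(u x v)_2 = sum_{j,k} epsilon_{2jk} u_j v_k. Only permutations of (1,2,3) contribute; the two non-zero terms are:
eps_{213} u_1 v_3 = -1 * 4 * -3 = 12
eps_{231} u_3 v_1 = 1 * 2 * -3 = -6
(u x v)_2 = 6

6


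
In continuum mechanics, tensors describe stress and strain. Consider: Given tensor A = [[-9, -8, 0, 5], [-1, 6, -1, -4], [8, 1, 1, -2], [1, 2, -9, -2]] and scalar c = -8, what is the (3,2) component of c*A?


Scalar multiplication: (cA)_{ij} = c * A_{ij}.
c = -8
A_{32} = 1
(cA)_{32} = -8 * 1 = -8

-8


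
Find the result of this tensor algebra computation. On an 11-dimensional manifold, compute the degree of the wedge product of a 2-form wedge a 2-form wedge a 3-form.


The degree of a wedge product is the sum of the degrees of the individual forms.
Degrees: 2, 2, 3
Total degree = 2 + 2 + 3 = 7

7


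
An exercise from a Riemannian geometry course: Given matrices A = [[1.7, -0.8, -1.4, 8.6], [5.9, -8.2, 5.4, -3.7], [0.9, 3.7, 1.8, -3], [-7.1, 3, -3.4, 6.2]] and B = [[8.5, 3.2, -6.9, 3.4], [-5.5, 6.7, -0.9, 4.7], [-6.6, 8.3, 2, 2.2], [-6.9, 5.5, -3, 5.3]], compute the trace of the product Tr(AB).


Tr(AB) = sum_i (AB)_{ii} where (AB)_{ii} = sum_k A_{ik} B_{ki}.
(AB)_{11} = 1.7*8.5 + -0.8*-5.5 + -1.4*-6.6 + 8.6*-6.9 = -31.25
(AB)_{22} = 5.9*3.2 + -8.2*6.7 + 5.4*8.3 + -3.7*5.5 = -11.59
(AB)_{33} = 0.9*-6.9 + 3.7*-0.9 + 1.8*2 + -3*-3 = 3.06
(AB)_{44} = -7.1*3.4 + 3*4.7 + -3.4*2.2 + 6.2*5.3 = 15.34
Tr(AB) = -31.25 + -11.59 + 3.06 + 15.34 = -24.44

-24.44


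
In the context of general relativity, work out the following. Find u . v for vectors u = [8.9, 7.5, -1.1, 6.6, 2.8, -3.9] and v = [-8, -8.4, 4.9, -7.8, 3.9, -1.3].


The inner product u . v = sum of u_i * v_i.
Term-by-term: 8.9 * -8, 7.5 * -8.4, -1.1 * 4.9, 6.6 * -7.8, 2.8 * 3.9, -3.9 * -1.3
Products: -71.2, -63, -5.39, -51.48, 10.92, 5.07
Sum = -71.2 + -63 + -5.39 + -51.48 + 10.92 + 5.07 = -175.08

-175.08


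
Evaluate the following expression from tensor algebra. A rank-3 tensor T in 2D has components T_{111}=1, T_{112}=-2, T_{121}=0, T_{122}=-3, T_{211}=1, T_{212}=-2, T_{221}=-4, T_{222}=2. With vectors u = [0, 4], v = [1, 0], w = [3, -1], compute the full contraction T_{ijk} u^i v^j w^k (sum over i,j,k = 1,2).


S = sum over i,j,k of T_{ijk} u_i v_j w_k. Expanding all 8 terms:
T_{111}*u_1*v_1*w_1 = 1*0*1*3 = 0  (running total: 0)
T_{112}*u_1*v_1*w_2 = -2*0*1*-1 = 0  (running total: 0)
T_{121}*u_1*v_2*w_1 = 0*0*0*3 = 0  (running total: 0)
T_{122}*u_1*v_2*w_2 = -3*0*0*-1 = 0  (running total: 0)
T_{211}*u_2*v_1*w_1 = 1*4*1*3 = 12  (running total: 12)
T_{212}*u_2*v_1*w_2 = -2*4*1*-1 = 8  (running total: 20)
T_{221}*u_2*v_2*w_1 = -4*4*0*3 = 0  (running total: 20)
T_{222}*u_2*v_2*w_2 = 2*4*0*-1 = 0  (running total: 20)
S = 20

20


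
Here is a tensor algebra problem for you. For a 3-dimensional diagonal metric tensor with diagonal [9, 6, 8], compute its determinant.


For a diagonal metric, the determinant is the product of diagonal entries.
Diagonal entries: 9, 6, 8
det(g) = 9 * 6 * 8 = 432

432


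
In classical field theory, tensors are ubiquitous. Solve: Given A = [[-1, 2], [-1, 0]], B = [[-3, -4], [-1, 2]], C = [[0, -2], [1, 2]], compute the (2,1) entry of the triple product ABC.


(ABC)_{21} = sum_m (AB)_{2m} C_{m1}. First compute row 2 of AB.
(AB)_{21} = -1*-3 + 0*-1 = 3
(AB)_{22} = -1*-4 + 0*2 = 4
Now contract with column 1 of C:
(AB)_{21} * C_{11} = 3 * 0 = 0
(AB)_{22} * C_{21} = 4 * 1 = 4
(ABC)_{21} = 0 + 4 = 4

4


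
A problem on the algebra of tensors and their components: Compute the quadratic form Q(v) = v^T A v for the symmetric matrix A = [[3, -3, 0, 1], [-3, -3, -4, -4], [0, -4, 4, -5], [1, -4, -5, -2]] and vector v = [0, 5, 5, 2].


First compute Av:
(Av)_1 = 3*0 + -3*5 + 0*5 + 1*2 = -13
(Av)_2 = -3*0 + -3*5 + -4*5 + -4*2 = -43
(Av)_3 = 0*0 + -4*5 + 4*5 + -5*2 = -10
(Av)_4 = 1*0 + -4*5 + -5*5 + -2*2 = -49
Av = [-13, -43, -10, -49]
Then v^T (Av) = 0*-13 + 5*-43 + 5*-10 + 2*-49
= 0 + -215 + -50 + -98 = -363

-363


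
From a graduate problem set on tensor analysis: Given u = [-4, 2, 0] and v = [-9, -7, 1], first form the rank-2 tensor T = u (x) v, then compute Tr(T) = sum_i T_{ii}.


The outer product gives T_{ij} = u_i v_j.
The trace (contraction) is Tr(T) = sum_i T_{ii} = sum_i u_i v_i.
Diagonal entries:
T_{11} = u_1 * v_1 = -4 * -9 = 36
T_{22} = u_2 * v_2 = 2 * -7 = -14
T_{33} = u_3 * v_3 = 0 * 1 = 0
Tr(T) = 36 + -14 + 0 = 22

22


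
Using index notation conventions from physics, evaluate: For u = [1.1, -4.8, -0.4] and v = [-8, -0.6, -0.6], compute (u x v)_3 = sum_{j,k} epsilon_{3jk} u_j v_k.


(u x v)_3 = sum_{j,k} epsilon_{3jk} u_j v_k. Only permutations of (1,2,3) contribute; the two non-zero terms are:
eps_{312} u_1 v_2 = 1 * 1.1 * -0.6 = -0.66
eps_{321} u_2 v_1 = -1 * -4.8 * -8 = -38.4
(u x v)_3 = -39.06

-39.06


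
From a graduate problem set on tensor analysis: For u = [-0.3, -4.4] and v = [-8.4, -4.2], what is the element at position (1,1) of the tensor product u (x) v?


The outer product entry T_{ij} = u_i * v_j.
We need i=1, j=1.
u_1 = -0.3, v_1 = -8.4
T_{1,1} = -0.3 * -8.4 = 2.52

2.52


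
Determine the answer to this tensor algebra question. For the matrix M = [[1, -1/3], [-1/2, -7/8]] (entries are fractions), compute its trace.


The trace is the sum of diagonal entries.
Diagonal: M[1,1] = 1, M[2,2] = -7/8
Tr(M) = 1 + -7/8
Computing step by step:
After adding M[1,1]: 1
After adding M[2,2]: 1/8
Tr(M) = 1/8

1/8


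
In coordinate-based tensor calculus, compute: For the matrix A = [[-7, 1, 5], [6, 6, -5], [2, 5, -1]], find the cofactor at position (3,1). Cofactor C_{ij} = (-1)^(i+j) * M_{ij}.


To find cofactor C_{31}, delete row 3 and column 1.
The resulting 2x2 submatrix is: [[1, 5], [6, -5]]
Minor M_{31} = 1*-5 - 5*6
  = -5 - 30 = -35
Sign = (-1)^(3+1) = (-1)^4 = 1
Cofactor C_{31} = 1 * -35 = -35

-35


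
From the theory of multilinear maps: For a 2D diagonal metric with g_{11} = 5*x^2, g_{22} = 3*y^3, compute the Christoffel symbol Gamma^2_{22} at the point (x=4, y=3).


For a diagonal metric, Gamma^k_{ij} = (1/2) g^{kk} (dg_{ik}/dx_j + dg_{jk}/dx_i - dg_{ij}/dx_k).
The metric is diagonal, so g_{ab} = 0 for a != b.
At the given point: g_{11} = 80, g_{22} = 81
g^{22} = 1/81
dg_{22}/dx_2 = dg_{22}/dx_2 = 81
dg_{22}/dx_2 = dg_{22}/dx_2 = 81
dg_{22}/dx_2 = dg_{22}/dx_2 = 81
Numerator = 81 + 81 - 81 = 81
Gamma^2_{22} = 81 / (2 * 81) = 1/2

1/2


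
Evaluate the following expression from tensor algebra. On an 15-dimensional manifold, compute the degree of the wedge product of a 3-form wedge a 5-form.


The degree of a wedge product is the sum of the degrees of the individual forms.
Degrees: 3, 5
Total degree = 3 + 5 = 8

8


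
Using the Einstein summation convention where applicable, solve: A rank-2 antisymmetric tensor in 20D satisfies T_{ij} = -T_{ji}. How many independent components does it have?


An antisymmetric rank-2 tensor satisfies A_{ij} = -A_{ji}, so diagonal entries are zero.
The independent components are the upper-triangular entries: C(n, 2) = n(n-1)/2.
n = 20
C(20, 2) = 20 * 19 / 2 = 380 / 2 = 190

190


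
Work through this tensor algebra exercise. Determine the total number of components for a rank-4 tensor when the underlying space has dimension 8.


The number of components of a rank-r tensor in d dimensions is d^r.
Here d = 8 and r = 4.
8^4 = 4096

4096


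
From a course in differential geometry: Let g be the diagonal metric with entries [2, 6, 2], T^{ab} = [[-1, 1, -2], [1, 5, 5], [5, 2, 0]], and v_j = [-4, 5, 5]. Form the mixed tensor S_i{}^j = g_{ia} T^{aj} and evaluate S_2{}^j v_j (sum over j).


Step 1: lower the first index. For a diagonal metric, g_{ia} T^{aj} = g_{ii} T^{ij} (no sum on i).
g_{22} = 6
S_2{}^1 = 6 * T^{21} = 6 * 1 = 6
S_2{}^2 = 6 * T^{22} = 6 * 5 = 30
S_2{}^3 = 6 * T^{23} = 6 * 5 = 30
Step 2: contract S_2{}^j with v_j.
S_2{}^1 * v_1 = 6 * -4 = -24
S_2{}^2 * v_2 = 30 * 5 = 150
S_2{}^3 * v_3 = 30 * 5 = 150
Result = -24 + 150 + 150 = 276

276


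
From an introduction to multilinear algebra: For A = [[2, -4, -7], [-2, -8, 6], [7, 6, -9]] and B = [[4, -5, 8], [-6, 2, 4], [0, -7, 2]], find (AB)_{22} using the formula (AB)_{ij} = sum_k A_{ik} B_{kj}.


(AB)_{ij} = sum_k A_{ik} B_{kj}.
For i=2, j=2:
A_{21} * B_{12} = -2 * -5 = 10
A_{22} * B_{22} = -8 * 2 = -16
A_{23} * B_{32} = 6 * -7 = -42
Sum = 10 + -16 + -42 = -48

-48


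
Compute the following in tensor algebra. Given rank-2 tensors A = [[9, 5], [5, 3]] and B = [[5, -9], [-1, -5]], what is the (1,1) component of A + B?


Tensor addition is component-wise: (A + B)_{ij} = A_{ij} + B_{ij}.
A_{11} = 9
B_{11} = 5
(A + B)_{11} = 9 + 5 = 14

14


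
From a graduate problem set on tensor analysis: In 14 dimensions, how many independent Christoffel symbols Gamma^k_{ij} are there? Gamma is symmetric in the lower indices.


Christoffel symbols Gamma^k_{ij} are symmetric in i,j, so there are d * d(d+1)/2 independent symbols.
d = 14
d(d+1)/2 = 14 * 15 / 2 = 105
Total = 14 * 105 = 1470

1470


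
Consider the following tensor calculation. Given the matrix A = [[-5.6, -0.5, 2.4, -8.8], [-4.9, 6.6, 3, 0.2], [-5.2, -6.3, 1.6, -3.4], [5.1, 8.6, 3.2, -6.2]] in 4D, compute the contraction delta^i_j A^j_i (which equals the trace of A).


The contraction (trace) of a rank-2 tensor is the sum of its diagonal elements.
Diagonal entries: A[1,1] = -5.6, A[2,2] = 6.6, A[3,3] = 1.6, A[4,4] = -6.2
Tr(A) = -5.6 + 6.6 + 1.6 + -6.2 = -3.6

-3.6


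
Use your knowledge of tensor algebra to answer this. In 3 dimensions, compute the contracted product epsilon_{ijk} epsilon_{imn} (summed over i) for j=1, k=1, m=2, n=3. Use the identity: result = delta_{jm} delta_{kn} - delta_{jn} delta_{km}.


Using the identity: epsilon_{ijk} epsilon_{imn} = delta_{jm} delta_{kn} - delta_{jn} delta_{km}.
delta_{12} = 0
delta_{13} = 0
delta_{13} = 0
delta_{12} = 0
Result = 0 * 0 - 0 * 0 = 0 - 0 = 0

0


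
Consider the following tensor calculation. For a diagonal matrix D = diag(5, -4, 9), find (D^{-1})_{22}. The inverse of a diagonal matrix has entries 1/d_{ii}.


For a diagonal matrix, the inverse has entries (D^{-1})_{ii} = 1/d_{ii}.
The diagonal entries are: d_{11} = 5, d_{22} = -4, d_{33} = 9
We need (D^{-1})_{22} = 1/d_{22} = 1/-4 = -1/4

-1/4


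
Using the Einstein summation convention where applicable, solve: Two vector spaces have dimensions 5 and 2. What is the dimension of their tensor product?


The dimension of a tensor product is the product of dimensions.
dim(V) = 5, dim(W) = 2
dim(V (x) W) = 5 * 2 = 10

10


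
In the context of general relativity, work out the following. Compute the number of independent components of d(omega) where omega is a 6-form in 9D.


The exterior derivative of a p-form is a (p+1)-form.
Its number of independent components is C(n, p+1).
n = 9, p+1 = 7
C(9, 7) = 36

36


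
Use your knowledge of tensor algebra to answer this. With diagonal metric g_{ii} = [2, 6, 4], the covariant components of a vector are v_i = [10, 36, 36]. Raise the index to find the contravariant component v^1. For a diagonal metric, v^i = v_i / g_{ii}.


To raise an index with a diagonal metric: v^i = v_i / g_{ii}.
For index 1: v_1 = 10, g_{11} = 2
v^1 = 10 / 2 = 5

5


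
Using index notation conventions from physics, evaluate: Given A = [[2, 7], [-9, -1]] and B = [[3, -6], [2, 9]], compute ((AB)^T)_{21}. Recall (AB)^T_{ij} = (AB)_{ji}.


(AB)^T_{ij} = (AB)_{ji} = sum_k A_{jk} B_{ki}.
For i=2, j=1 we need (AB)_{12}:
A_{11} * B_{12} = 2 * -6 = -12
A_{12} * B_{22} = 7 * 9 = 63
Sum = -12 + 63 = 51

51


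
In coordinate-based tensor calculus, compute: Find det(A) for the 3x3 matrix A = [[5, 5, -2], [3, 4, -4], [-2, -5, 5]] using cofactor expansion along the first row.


Expanding along the first row, det(A) = a11*M_11 - a12*M_12 + a13*M_13, where M_1j is the (1,j) minor.
Minor M_11 = 4*5 - -4*-5 = 0
Minor M_12 = 3*5 - -4*-2 = 7
Minor M_13 = 3*-5 - 4*-2 = -7
det = 5*(0) - 5*(7) + -2*(-7)
    = 0 - 35 + 14
    = -21

-21


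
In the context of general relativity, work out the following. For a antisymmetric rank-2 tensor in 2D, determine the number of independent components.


A antisymmetric rank-2 tensor in d dimensions has d(d-1)/2 independent components.
d = 2
d(d-1)/2 = 2 * 1 / 2 = 2 / 2 = 1

1


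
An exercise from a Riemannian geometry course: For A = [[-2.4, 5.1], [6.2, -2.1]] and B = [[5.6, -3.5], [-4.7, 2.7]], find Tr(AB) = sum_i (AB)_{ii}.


Tr(AB) = sum_i (AB)_{ii} where (AB)_{ii} = sum_k A_{ik} B_{ki}.
(AB)_{11} = -2.4*5.6 + 5.1*-4.7 = -37.41
(AB)_{22} = 6.2*-3.5 + -2.1*2.7 = -27.37
Tr(AB) = -37.41 + -27.37 = -64.78

-64.78


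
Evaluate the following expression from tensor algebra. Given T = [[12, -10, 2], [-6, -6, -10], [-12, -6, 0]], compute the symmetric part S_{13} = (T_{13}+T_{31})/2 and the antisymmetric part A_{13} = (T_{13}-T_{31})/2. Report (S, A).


T_{13} = 2
T_{31} = -12
S_{13} = (2 + -12)/2 = -10/2 = -5
A_{13} = (2 - -12)/2 = 14/2 = 7
Check: S + A = -5 + 7 = 2 = T_{13}.

(-5, 7)


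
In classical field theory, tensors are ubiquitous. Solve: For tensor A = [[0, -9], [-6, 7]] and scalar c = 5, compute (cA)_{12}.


Scalar multiplication: (cA)_{ij} = c * A_{ij}.
c = 5
A_{12} = -9
(cA)_{12} = 5 * -9 = -45

-45


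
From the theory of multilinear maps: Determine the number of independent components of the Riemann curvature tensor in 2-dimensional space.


The Riemann tensor in d dimensions has d^2(d^2 - 1)/12 independent components.
d = 2, so d^2 = 4
d^2 - 1 = 3
d^2(d^2 - 1) = 4 * 3 = 12
Divide by 12: 12 / 12 = 1

1


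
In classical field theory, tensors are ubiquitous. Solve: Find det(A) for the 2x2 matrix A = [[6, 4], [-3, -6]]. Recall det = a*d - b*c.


For a 2x2 matrix [[a, b], [c, d]], det = a*d - b*c.
a = 6, b = 4, c = -3, d = -6
a*d = 6 * -6 = -36
b*c = 4 * -3 = -12
det = -36 - -12 = -24

-24


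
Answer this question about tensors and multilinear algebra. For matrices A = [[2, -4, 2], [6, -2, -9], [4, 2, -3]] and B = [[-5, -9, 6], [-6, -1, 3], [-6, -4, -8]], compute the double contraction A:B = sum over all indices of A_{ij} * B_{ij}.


A:B = sum over all i,j of A_{ij} * B_{ij}.
Row 1: 2*-5=-10, -4*-9=36, 2*6=12 => row sum = 38
Row 2: 6*-6=-36, -2*-1=2, -9*3=-27 => row sum = -61
Row 3: 4*-6=-24, 2*-4=-8, -3*-8=24 => row sum = -8
Total = 38 + -61 + -8 = -31

-31


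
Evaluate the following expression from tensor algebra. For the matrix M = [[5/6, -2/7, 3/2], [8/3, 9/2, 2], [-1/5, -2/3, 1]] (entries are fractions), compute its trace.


The trace is the sum of diagonal entries.
Diagonal: M[1,1] = 5/6, M[2,2] = 9/2, M[3,3] = 1
Tr(M) = 5/6 + 9/2 + 1
Computing step by step:
After adding M[1,1]: 5/6
After adding M[2,2]: 16/3
After adding M[3,3]: 19/3
Tr(M) = 19/3

19/3


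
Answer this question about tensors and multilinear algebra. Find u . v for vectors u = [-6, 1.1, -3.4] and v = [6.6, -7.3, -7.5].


The inner product u . v = sum of u_i * v_i.
Term-by-term: -6 * 6.6, 1.1 * -7.3, -3.4 * -7.5
Products: -39.6, -8.03, 25.5
Sum = -39.6 + -8.03 + 25.5 = -22.13

-22.13


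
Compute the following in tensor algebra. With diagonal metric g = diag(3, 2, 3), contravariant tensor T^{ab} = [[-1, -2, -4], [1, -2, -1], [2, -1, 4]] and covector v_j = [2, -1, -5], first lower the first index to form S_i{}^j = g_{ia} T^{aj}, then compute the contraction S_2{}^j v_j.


Step 1: lower the first index. For a diagonal metric, g_{ia} T^{aj} = g_{ii} T^{ij} (no sum on i).
g_{22} = 2
S_2{}^1 = 2 * T^{21} = 2 * 1 = 2
S_2{}^2 = 2 * T^{22} = 2 * -2 = -4
S_2{}^3 = 2 * T^{23} = 2 * -1 = -2
Step 2: contract S_2{}^j with v_j.
S_2{}^1 * v_1 = 2 * 2 = 4
S_2{}^2 * v_2 = -4 * -1 = 4
S_2{}^3 * v_3 = -2 * -5 = 10
Result = 4 + 4 + 10 = 18

18


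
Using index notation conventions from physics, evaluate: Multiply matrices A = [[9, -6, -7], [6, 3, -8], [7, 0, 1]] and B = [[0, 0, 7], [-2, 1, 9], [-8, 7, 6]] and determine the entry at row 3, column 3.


(AB)_{ij} = sum_k A_{ik} B_{kj}.
For i=3, j=3:
A_{31} * B_{13} = 7 * 7 = 49
A_{32} * B_{23} = 0 * 9 = 0
A_{33} * B_{33} = 1 * 6 = 6
Sum = 49 + 0 + 6 = 55

55


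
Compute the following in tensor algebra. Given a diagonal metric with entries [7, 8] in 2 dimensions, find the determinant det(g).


For a diagonal metric, the determinant is the product of diagonal entries.
Diagonal entries: 7, 8
det(g) = 7 * 8 = 56

56


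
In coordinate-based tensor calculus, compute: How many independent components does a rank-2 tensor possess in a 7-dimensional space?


The number of components of a rank-r tensor in d dimensions is d^r.
Here d = 7 and r = 2.
7^2 = 49

49


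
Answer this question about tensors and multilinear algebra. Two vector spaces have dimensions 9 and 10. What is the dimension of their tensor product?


The dimension of a tensor product is the product of dimensions.
dim(V) = 9, dim(W) = 10
dim(V (x) W) = 9 * 10 = 90

90


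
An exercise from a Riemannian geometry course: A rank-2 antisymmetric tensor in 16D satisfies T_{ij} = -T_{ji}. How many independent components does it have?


An antisymmetric rank-2 tensor satisfies A_{ij} = -A_{ji}, so diagonal entries are zero.
The independent components are the upper-triangular entries: C(n, 2) = n(n-1)/2.
n = 16
C(16, 2) = 16 * 15 / 2 = 240 / 2 = 120

120


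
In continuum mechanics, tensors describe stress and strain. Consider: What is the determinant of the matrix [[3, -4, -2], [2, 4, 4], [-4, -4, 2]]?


Expanding along the first row, det(A) = a11*M_11 - a12*M_12 + a13*M_13, where M_1j is the (1,j) minor.
Minor M_11 = 4*2 - 4*-4 = 24
Minor M_12 = 2*2 - 4*-4 = 20
Minor M_13 = 2*-4 - 4*-4 = 8
det = 3*(24) - -4*(20) + -2*(8)
    = 72 - -80 + -16
    = 136

136


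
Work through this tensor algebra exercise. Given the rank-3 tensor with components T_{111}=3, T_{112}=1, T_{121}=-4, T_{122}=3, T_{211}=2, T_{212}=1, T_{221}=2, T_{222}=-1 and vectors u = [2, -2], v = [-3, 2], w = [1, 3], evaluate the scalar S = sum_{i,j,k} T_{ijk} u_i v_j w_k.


S = sum over i,j,k of T_{ijk} u_i v_j w_k. Expanding all 8 terms:
T_{111}*u_1*v_1*w_1 = 3*2*-3*1 = -18  (running total: -18)
T_{112}*u_1*v_1*w_2 = 1*2*-3*3 = -18  (running total: -36)
T_{121}*u_1*v_2*w_1 = -4*2*2*1 = -16  (running total: -52)
T_{122}*u_1*v_2*w_2 = 3*2*2*3 = 36  (running total: -16)
T_{211}*u_2*v_1*w_1 = 2*-2*-3*1 = 12  (running total: -4)
T_{212}*u_2*v_1*w_2 = 1*-2*-3*3 = 18  (running total: 14)
T_{221}*u_2*v_2*w_1 = 2*-2*2*1 = -8  (running total: 6)
T_{222}*u_2*v_2*w_2 = -1*-2*2*3 = 12  (running total: 18)
S = 18

18


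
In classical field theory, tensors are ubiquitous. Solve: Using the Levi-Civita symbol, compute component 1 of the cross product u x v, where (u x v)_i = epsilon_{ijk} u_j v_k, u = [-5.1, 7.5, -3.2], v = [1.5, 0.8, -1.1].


(u x v)_1 = sum_{j,k} epsilon_{1jk} u_j v_k. Only permutations of (1,2,3) contribute; the two non-zero terms are:
eps_{123} u_2 v_3 = 1 * 7.5 * -1.1 = -8.25
eps_{132} u_3 v_2 = -1 * -3.2 * 0.8 = 2.56
(u x v)_1 = -5.69

-5.69


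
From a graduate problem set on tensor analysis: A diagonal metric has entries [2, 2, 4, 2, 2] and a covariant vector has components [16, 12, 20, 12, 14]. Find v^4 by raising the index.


To raise an index with a diagonal metric: v^i = v_i / g_{ii}.
For index 4: v_4 = 12, g_{44} = 2
v^4 = 12 / 2 = 6

6


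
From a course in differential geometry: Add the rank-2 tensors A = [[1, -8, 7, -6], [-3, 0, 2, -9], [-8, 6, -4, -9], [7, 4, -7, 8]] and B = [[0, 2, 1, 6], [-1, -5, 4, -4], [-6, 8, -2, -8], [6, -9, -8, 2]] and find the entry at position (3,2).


Tensor addition is component-wise: (A + B)_{ij} = A_{ij} + B_{ij}.
A_{32} = 6
B_{32} = 8
(A + B)_{32} = 6 + 8 = 14

14


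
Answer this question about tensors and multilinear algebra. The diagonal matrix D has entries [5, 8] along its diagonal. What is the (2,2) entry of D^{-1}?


For a diagonal matrix, the inverse has entries (D^{-1})_{ii} = 1/d_{ii}.
The diagonal entries are: d_{11} = 5, d_{22} = 8
We need (D^{-1})_{22} = 1/d_{22} = 1/8 = 1/8

1/8


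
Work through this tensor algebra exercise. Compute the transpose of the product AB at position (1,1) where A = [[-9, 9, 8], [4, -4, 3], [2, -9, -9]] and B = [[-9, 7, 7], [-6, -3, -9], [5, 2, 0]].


(AB)^T_{ij} = (AB)_{ji} = sum_k A_{jk} B_{ki}.
For i=1, j=1 we need (AB)_{11}:
A_{11} * B_{11} = -9 * -9 = 81
A_{12} * B_{21} = 9 * -6 = -54
A_{13} * B_{31} = 8 * 5 = 40
Sum = 81 + -54 + 40 = 67

67


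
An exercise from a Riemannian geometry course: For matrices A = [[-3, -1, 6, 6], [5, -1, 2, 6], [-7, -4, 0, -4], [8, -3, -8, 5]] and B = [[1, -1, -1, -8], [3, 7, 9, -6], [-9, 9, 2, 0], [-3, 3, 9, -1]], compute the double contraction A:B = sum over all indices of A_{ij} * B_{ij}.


A:B = sum over all i,j of A_{ij} * B_{ij}.
Row 1: -3*1=-3, -1*-1=1, 6*-1=-6, 6*-8=-48 => row sum = -56
Row 2: 5*3=15, -1*7=-7, 2*9=18, 6*-6=-36 => row sum = -10
Row 3: -7*-9=63, -4*9=-36, 0*2=0, -4*0=0 => row sum = 27
Row 4: 8*-3=-24, -3*3=-9, -8*9=-72, 5*-1=-5 => row sum = -110
Total = -56 + -10 + 27 + -110 = -149

-149


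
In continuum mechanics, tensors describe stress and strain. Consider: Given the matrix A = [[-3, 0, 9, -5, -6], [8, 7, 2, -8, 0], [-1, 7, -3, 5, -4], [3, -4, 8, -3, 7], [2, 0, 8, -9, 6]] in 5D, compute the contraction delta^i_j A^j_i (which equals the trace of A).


The contraction (trace) of a rank-2 tensor is the sum of its diagonal elements.
Diagonal entries: A[1,1] = -3, A[2,2] = 7, A[3,3] = -3, A[4,4] = -3, A[5,5] = 6
Tr(A) = -3 + 7 + -3 + -3 + 6 = 4

4


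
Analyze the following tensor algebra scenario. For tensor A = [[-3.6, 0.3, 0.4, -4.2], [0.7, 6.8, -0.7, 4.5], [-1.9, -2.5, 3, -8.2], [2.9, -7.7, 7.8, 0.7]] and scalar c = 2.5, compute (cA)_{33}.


Scalar multiplication: (cA)_{ij} = c * A_{ij}.
c = 2.5
A_{33} = 3
(cA)_{33} = 2.5 * 3 = 7.5

7.5


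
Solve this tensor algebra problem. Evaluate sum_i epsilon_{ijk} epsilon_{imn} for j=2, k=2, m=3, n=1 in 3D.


Using the identity: epsilon_{ijk} epsilon_{imn} = delta_{jm} delta_{kn} - delta_{jn} delta_{km}.
delta_{23} = 0
delta_{21} = 0
delta_{21} = 0
delta_{23} = 0
Result = 0 * 0 - 0 * 0 = 0 - 0 = 0

0


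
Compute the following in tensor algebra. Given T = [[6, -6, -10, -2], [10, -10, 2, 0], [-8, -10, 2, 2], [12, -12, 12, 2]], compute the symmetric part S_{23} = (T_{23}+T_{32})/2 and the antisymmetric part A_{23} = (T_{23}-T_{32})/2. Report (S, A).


T_{23} = 2
T_{32} = -10
S_{23} = (2 + -10)/2 = -8/2 = -4
A_{23} = (2 - -10)/2 = 12/2 = 6
Check: S + A = -4 + 6 = 2 = T_{23}.

(-4, 6)


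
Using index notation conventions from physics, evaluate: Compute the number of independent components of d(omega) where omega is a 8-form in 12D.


The exterior derivative of a p-form is a (p+1)-form.
Its number of independent components is C(n, p+1).
n = 12, p+1 = 9
C(12, 9) = 220

220


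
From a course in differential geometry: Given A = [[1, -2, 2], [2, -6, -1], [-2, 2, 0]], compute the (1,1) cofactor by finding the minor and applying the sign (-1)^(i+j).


To find cofactor C_{11}, delete row 1 and column 1.
The resulting 2x2 submatrix is: [[-6, -1], [2, 0]]
Minor M_{11} = -6*0 - -1*2
  = 0 - -2 = 2
Sign = (-1)^(1+1) = (-1)^2 = 1
Cofactor C_{11} = 1 * 2 = 2

2


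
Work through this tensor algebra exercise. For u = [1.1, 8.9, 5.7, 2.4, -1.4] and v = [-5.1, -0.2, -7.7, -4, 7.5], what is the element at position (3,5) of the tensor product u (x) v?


The outer product entry T_{ij} = u_i * v_j.
We need i=3, j=5.
u_3 = 5.7, v_5 = 7.5
T_{3,5} = 5.7 * 7.5 = 42.75

42.75
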